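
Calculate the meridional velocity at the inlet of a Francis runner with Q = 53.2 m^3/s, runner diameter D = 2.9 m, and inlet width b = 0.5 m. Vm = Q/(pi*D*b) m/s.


Vm = 53.2 / (pi * 2.9 * 0.5) = 11.6787 m/s


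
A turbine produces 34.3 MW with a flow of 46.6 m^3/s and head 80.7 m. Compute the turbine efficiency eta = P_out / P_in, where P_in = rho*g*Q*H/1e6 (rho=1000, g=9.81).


P_in = 1000 * 9.81 * 46.6 * 80.7 / 1e6 = 36.8917 MW
eta = 34.3 / 36.8917 = 0.9297


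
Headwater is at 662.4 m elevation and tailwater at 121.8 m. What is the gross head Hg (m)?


Hg = 662.4 - 121.8 = 540.6000 m


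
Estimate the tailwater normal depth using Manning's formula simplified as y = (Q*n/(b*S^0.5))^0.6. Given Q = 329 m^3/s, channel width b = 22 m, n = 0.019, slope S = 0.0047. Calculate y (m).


y = (329 * 0.019 / (22 * 0.0047^0.5))^0.6 = 2.3469 m


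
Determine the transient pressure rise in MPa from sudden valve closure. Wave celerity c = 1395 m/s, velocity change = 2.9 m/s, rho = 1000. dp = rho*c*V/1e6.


dp = 1000 * 1395 * 2.9 / 1e6 = 4.0455 MPa


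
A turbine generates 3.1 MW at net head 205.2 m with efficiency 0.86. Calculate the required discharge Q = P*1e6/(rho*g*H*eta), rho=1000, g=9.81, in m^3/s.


Q = 3.1 * 1e6 / (1000 * 9.81 * 205.2 * 0.86) = 1.7907 m^3/s


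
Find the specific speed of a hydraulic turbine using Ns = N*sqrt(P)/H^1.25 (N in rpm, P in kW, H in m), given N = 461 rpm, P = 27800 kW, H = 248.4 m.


Ns = 461 * 27800^0.5 / 248.4^1.25 = 77.9442


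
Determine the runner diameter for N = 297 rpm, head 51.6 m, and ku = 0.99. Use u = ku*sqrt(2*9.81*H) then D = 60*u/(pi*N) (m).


u = 0.99 * sqrt(2*9.81*51.6) = 31.4999 m/s
D = 60 * 31.4999 / (pi * 297) = 2.0256 m


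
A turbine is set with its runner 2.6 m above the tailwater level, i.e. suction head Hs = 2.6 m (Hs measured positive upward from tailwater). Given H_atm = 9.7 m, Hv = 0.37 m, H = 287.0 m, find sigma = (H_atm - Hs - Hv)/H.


sigma = (9.7 - 2.6 - 0.37) / 287.0 = 0.0234


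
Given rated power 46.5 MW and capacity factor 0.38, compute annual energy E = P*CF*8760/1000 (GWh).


E = 46.5 * 0.38 * 8760 / 1000 = 154.7892 GWh


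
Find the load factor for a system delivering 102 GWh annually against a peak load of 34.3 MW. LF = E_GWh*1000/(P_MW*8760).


LF = 102 * 1000 / (34.3 * 8760) = 0.3395


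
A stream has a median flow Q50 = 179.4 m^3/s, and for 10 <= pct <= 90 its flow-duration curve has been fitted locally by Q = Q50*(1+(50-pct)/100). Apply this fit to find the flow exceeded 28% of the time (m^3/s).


Q = 179.4 * (1 + (50 - 28)/100) = 218.8680 m^3/s


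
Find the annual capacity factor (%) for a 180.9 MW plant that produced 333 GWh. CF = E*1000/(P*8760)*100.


CF = 333 * 1000 / (180.9 * 8760) * 100 = 21.0137 %


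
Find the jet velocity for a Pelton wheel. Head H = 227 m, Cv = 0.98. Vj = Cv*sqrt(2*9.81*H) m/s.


Vj = 0.98 * sqrt(2*9.81*227) = 65.4016 m/s


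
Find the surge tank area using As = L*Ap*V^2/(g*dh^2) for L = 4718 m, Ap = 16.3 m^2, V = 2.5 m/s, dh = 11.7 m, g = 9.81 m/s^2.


As = 4718 * 16.3 * 2.5^2 / (9.81 * 11.7^2) = 357.9191 m^2


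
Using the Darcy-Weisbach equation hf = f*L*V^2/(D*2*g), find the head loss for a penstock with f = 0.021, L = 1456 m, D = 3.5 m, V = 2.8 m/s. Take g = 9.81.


hf = 0.021 * 1456 * 2.8^2 / (3.5 * 2 * 9.81) = 3.4908 m


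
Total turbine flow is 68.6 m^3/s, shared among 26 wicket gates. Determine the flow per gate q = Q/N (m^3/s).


q = 68.6 / 26 = 2.6385 m^3/s


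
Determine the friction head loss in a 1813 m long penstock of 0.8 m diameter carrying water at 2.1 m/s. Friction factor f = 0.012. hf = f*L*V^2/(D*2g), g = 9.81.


hf = 0.012 * 1813 * 2.1^2 / (0.8 * 2 * 9.81) = 6.1126 m


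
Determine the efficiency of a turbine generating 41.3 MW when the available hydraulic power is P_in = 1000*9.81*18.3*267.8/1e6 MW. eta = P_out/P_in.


P_in = 1000 * 9.81 * 18.3 * 267.8 / 1e6 = 48.0763 MW
eta = 41.3 / 48.0763 = 0.8591


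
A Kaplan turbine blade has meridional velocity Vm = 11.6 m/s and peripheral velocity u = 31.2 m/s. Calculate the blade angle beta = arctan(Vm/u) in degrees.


beta = arctan(11.6 / 31.2) = 20.3949 degrees


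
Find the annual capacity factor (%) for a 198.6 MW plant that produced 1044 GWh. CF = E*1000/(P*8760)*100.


CF = 1044 * 1000 / (198.6 * 8760) * 100 = 60.0091 %


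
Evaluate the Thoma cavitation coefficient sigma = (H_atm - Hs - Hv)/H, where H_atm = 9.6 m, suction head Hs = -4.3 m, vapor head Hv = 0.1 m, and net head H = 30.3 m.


sigma = (9.6 - (-4.3) - 0.1) / 30.3 = 0.4554


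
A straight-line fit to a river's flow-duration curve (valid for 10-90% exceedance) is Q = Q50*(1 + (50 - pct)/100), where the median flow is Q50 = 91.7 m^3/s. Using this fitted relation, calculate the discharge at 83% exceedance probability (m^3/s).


Q = 91.7 * (1 + (50 - 83)/100) = 61.4390 m^3/s


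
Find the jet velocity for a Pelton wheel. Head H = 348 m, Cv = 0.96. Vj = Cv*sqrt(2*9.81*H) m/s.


Vj = 0.96 * sqrt(2*9.81*348) = 79.3251 m/s


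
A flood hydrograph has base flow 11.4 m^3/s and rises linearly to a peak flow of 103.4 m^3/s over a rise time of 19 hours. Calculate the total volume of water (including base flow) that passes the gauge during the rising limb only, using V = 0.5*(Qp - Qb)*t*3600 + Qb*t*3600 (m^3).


V = 0.5*(103.4 - 11.4)*19*3600 + 11.4*19*3600 = 3.9262e+06 m^3


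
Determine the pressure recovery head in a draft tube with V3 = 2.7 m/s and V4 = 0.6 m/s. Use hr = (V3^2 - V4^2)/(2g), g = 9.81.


hr = (2.7^2 - 0.6^2) / (2*9.81) = 0.3532 m


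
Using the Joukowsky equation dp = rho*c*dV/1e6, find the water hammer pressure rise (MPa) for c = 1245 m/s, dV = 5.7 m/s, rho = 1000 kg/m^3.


dp = 1000 * 1245 * 5.7 / 1e6 = 7.0965 MPa


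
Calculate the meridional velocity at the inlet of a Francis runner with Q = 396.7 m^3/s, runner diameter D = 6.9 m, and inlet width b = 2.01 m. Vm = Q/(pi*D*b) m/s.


Vm = 396.7 / (pi * 6.9 * 2.01) = 9.1047 m/s


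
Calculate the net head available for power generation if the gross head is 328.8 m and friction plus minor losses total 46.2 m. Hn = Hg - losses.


Hn = 328.8 - 46.2 = 282.6000 m


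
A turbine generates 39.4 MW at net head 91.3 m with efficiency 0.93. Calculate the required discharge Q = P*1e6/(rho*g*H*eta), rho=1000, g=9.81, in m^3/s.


Q = 39.4 * 1e6 / (1000 * 9.81 * 91.3 * 0.93) = 47.3013 m^3/s


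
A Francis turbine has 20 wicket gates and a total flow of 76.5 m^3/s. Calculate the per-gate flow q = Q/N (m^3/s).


q = 76.5 / 20 = 3.8250 m^3/s


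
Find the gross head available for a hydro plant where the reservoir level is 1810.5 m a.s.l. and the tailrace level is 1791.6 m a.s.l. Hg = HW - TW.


Hg = 1810.5 - 1791.6 = 18.9000 m


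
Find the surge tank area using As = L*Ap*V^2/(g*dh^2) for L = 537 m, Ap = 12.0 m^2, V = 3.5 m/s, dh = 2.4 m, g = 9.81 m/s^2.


As = 537 * 12.0 * 3.5^2 / (9.81 * 2.4^2) = 1397.0120 m^2


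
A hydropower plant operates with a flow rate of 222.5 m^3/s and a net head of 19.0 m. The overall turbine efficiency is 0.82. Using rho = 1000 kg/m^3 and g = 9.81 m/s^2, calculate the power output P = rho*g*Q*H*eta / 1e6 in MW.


P = 1000 * 9.81 * 222.5 * 19.0 * 0.82 / 1e6 = 34.0069 MW


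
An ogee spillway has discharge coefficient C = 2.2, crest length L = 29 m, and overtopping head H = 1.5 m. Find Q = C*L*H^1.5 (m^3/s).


Q = 2.2 * 29 * 1.5^1.5 = 117.2081 m^3/s


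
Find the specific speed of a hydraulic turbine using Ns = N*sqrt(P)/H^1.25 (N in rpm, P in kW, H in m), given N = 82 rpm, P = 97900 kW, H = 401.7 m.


Ns = 82 * 97900^0.5 / 401.7^1.25 = 14.2668


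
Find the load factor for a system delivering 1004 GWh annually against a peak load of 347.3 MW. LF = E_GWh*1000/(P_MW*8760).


LF = 1004 * 1000 / (347.3 * 8760) = 0.3300


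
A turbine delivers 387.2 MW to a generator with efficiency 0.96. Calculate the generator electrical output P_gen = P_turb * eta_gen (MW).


P_gen = 387.2 * 0.96 = 371.7120 MW


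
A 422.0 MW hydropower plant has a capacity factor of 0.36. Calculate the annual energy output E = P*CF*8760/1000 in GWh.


E = 422.0 * 0.36 * 8760 / 1000 = 1330.8192 GWh


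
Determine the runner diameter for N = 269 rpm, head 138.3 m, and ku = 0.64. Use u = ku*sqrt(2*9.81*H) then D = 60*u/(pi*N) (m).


u = 0.64 * sqrt(2*9.81*138.3) = 33.3381 m/s
D = 60 * 33.3381 / (pi * 269) = 2.3670 m


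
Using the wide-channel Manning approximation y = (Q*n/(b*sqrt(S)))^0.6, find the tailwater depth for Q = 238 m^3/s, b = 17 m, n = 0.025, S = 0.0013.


y = (238 * 0.025 / (17 * 0.0013^0.5))^0.6 = 3.9107 m


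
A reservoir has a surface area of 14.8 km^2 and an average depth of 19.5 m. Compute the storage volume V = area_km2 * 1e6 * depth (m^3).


V = 14.8 * 1e6 * 19.5 = 2.8860e+08 m^3


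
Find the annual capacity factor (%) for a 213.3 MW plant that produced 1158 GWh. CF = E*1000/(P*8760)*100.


CF = 1158 * 1000 / (213.3 * 8760) * 100 = 61.9746 %


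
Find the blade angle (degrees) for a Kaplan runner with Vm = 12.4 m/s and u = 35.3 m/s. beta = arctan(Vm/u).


beta = arctan(12.4 / 35.3) = 19.3551 degrees


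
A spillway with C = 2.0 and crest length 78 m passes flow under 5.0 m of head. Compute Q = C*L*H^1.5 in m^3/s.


Q = 2.0 * 78 * 5.0^1.5 = 1744.1330 m^3/s


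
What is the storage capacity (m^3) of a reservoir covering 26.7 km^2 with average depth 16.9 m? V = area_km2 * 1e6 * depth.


V = 26.7 * 1e6 * 16.9 = 4.5123e+08 m^3


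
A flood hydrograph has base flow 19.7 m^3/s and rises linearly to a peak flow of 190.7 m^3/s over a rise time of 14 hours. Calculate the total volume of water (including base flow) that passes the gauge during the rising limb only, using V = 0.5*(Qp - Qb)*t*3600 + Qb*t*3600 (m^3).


V = 0.5*(190.7 - 19.7)*14*3600 + 19.7*14*3600 = 5.3021e+06 m^3


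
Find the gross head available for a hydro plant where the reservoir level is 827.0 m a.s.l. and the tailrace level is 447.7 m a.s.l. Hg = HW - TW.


Hg = 827.0 - 447.7 = 379.3000 m


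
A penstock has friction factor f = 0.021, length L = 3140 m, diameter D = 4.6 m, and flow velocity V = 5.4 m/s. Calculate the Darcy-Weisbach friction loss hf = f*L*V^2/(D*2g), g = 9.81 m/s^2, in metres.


hf = 0.021 * 3140 * 5.4^2 / (4.6 * 2 * 9.81) = 21.3049 m


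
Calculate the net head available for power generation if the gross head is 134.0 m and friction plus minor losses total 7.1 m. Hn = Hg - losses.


Hn = 134.0 - 7.1 = 126.9000 m


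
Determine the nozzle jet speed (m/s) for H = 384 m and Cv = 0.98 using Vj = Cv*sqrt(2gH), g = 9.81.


Vj = 0.98 * sqrt(2*9.81*384) = 85.0631 m/s


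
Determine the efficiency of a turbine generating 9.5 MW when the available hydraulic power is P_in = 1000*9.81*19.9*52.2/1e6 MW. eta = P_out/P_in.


P_in = 1000 * 9.81 * 19.9 * 52.2 / 1e6 = 10.1904 MW
eta = 9.5 / 10.1904 = 0.9322


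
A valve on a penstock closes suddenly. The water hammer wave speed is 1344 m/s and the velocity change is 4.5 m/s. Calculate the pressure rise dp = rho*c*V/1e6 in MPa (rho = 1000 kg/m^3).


dp = 1000 * 1344 * 4.5 / 1e6 = 6.0480 MPa


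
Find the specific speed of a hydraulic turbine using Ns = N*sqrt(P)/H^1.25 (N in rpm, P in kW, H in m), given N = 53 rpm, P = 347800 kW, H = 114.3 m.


Ns = 53 * 347800^0.5 / 114.3^1.25 = 83.6340


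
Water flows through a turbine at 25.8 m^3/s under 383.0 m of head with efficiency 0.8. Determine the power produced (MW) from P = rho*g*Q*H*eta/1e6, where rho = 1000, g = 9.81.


P = 1000 * 9.81 * 25.8 * 383.0 * 0.8 / 1e6 = 77.5492 MW


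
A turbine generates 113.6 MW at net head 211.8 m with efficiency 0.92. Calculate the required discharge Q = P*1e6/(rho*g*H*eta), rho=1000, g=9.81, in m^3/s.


Q = 113.6 * 1e6 / (1000 * 9.81 * 211.8 * 0.92) = 59.4286 m^3/s


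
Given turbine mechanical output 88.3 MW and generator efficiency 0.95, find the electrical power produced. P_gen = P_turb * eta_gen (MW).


P_gen = 88.3 * 0.95 = 83.8850 MW


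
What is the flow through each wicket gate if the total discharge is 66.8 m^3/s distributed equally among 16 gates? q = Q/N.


q = 66.8 / 16 = 4.1750 m^3/s


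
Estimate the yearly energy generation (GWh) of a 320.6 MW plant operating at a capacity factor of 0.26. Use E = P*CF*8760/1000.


E = 320.6 * 0.26 * 8760 / 1000 = 730.1986 GWh


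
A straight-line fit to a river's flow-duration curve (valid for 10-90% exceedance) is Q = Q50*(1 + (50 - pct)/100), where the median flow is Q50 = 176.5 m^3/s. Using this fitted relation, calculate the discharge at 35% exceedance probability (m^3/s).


Q = 176.5 * (1 + (50 - 35)/100) = 202.9750 m^3/s


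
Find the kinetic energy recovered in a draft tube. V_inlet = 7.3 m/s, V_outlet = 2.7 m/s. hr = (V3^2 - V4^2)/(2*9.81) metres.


hr = (7.3^2 - 2.7^2) / (2*9.81) = 2.3445 m


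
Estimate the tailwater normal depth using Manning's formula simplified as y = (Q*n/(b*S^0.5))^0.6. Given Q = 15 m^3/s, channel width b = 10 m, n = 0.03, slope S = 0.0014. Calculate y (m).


y = (15 * 0.03 / (10 * 0.0014^0.5))^0.6 = 1.1171 m


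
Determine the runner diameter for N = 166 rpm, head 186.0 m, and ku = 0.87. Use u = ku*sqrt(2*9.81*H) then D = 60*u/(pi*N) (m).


u = 0.87 * sqrt(2*9.81*186.0) = 52.5564 m/s
D = 60 * 52.5564 / (pi * 166) = 6.0467 m


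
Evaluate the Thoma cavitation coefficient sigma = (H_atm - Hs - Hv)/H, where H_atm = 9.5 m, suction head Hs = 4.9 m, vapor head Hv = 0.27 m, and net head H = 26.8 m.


sigma = (9.5 - 4.9 - 0.27) / 26.8 = 0.1616


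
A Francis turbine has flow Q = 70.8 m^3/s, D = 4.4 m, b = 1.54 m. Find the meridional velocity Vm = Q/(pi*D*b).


Vm = 70.8 / (pi * 4.4 * 1.54) = 3.3259 m/s


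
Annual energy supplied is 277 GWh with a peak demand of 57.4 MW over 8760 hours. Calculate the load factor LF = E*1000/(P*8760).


LF = 277 * 1000 / (57.4 * 8760) = 0.5509


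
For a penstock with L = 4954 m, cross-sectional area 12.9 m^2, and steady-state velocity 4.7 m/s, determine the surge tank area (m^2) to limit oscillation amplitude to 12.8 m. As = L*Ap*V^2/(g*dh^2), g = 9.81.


As = 4954 * 12.9 * 4.7^2 / (9.81 * 12.8^2) = 878.3194 m^2


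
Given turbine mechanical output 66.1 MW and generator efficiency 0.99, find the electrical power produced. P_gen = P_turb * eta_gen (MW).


P_gen = 66.1 * 0.99 = 65.4390 MW


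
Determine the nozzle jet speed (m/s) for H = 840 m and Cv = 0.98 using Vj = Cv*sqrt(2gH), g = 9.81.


Vj = 0.98 * sqrt(2*9.81*840) = 125.8100 m/s


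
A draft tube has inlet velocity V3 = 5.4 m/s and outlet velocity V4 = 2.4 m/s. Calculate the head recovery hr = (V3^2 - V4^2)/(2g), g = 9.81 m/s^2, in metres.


hr = (5.4^2 - 2.4^2) / (2*9.81) = 1.1927 m


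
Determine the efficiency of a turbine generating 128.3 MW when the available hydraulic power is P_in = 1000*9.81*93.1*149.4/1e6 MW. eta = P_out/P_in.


P_in = 1000 * 9.81 * 93.1 * 149.4 / 1e6 = 136.4487 MW
eta = 128.3 / 136.4487 = 0.9403


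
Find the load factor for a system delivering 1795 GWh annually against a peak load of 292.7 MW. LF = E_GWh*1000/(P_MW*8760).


LF = 1795 * 1000 / (292.7 * 8760) = 0.7001


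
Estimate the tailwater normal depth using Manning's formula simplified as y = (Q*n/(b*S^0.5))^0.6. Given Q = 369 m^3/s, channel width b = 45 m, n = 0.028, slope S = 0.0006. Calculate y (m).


y = (369 * 0.028 / (45 * 0.0006^0.5))^0.6 = 3.8295 m


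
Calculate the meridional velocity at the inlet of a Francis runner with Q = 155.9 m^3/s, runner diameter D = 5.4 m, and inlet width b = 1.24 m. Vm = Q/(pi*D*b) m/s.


Vm = 155.9 / (pi * 5.4 * 1.24) = 7.4111 m/s


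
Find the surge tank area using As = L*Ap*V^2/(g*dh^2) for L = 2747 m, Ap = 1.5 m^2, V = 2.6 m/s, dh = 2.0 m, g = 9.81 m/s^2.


As = 2747 * 1.5 * 2.6^2 / (9.81 * 2.0^2) = 709.8517 m^2


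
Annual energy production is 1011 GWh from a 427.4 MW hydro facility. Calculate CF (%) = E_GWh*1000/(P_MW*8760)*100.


CF = 1011 * 1000 / (427.4 * 8760) * 100 = 27.0030 %


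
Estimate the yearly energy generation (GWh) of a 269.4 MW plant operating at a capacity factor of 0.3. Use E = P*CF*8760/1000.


E = 269.4 * 0.3 * 8760 / 1000 = 707.9832 GWh


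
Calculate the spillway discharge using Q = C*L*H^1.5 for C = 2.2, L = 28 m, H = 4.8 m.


Q = 2.2 * 28 * 4.8^1.5 = 647.8024 m^3/s


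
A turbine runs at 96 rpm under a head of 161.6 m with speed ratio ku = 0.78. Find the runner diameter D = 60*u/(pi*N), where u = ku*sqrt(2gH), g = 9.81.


u = 0.78 * sqrt(2*9.81*161.6) = 43.9202 m/s
D = 60 * 43.9202 / (pi * 96) = 8.7377 m


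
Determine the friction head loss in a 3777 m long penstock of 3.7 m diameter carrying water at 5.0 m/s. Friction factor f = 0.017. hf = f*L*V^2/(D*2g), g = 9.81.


hf = 0.017 * 3777 * 5.0^2 / (3.7 * 2 * 9.81) = 22.1124 m


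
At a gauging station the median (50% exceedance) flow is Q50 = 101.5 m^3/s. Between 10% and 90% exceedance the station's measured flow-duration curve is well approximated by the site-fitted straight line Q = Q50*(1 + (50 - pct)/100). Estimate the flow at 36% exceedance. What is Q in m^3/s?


Q = 101.5 * (1 + (50 - 36)/100) = 115.7100 m^3/s


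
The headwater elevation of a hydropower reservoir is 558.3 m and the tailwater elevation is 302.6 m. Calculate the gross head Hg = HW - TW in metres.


Hg = 558.3 - 302.6 = 255.7000 m


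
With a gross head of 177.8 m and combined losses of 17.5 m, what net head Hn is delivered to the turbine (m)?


Hn = 177.8 - 17.5 = 160.3000 m


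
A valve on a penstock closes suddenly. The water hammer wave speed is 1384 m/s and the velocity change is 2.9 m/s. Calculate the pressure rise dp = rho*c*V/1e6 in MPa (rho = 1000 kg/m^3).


dp = 1000 * 1384 * 2.9 / 1e6 = 4.0136 MPa


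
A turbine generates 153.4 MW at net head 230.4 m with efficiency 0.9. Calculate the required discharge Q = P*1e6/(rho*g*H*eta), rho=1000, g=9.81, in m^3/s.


Q = 153.4 * 1e6 / (1000 * 9.81 * 230.4 * 0.9) = 75.4104 m^3/s


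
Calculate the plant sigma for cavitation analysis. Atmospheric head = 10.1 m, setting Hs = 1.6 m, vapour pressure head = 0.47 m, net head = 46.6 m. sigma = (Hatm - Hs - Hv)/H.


sigma = (10.1 - 1.6 - 0.47) / 46.6 = 0.1723


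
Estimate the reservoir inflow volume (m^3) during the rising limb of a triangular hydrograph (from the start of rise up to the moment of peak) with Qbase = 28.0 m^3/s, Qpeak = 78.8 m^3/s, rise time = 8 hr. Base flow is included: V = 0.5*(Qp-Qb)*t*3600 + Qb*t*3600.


V = 0.5*(78.8 - 28.0)*8*3600 + 28.0*8*3600 = 1.5379e+06 m^3


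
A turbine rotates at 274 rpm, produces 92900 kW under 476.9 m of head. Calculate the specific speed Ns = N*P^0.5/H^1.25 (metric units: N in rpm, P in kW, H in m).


Ns = 274 * 92900^0.5 / 476.9^1.25 = 37.4735


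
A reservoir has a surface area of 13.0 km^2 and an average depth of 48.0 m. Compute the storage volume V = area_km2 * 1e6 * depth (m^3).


V = 13.0 * 1e6 * 48.0 = 6.2400e+08 m^3


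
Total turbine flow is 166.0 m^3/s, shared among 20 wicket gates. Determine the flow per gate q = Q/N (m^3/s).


q = 166.0 / 20 = 8.3000 m^3/s


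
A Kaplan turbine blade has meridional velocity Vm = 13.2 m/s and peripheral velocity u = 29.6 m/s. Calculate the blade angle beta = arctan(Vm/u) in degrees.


beta = arctan(13.2 / 29.6) = 24.0343 degrees


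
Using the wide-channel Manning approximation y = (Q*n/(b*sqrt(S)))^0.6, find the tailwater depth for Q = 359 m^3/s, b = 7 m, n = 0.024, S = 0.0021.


y = (359 * 0.024 / (7 * 0.0021^0.5))^0.6 = 7.2021 m


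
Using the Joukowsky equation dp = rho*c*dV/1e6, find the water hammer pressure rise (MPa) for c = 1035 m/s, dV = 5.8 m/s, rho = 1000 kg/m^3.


dp = 1000 * 1035 * 5.8 / 1e6 = 6.0030 MPa


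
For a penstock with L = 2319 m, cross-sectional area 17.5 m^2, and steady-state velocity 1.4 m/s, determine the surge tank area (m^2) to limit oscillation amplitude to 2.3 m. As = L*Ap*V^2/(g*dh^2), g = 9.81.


As = 2319 * 17.5 * 1.4^2 / (9.81 * 2.3^2) = 1532.7460 m^2


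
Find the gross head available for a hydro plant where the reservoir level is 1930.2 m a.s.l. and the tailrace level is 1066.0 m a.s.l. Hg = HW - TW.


Hg = 1930.2 - 1066.0 = 864.2000 m


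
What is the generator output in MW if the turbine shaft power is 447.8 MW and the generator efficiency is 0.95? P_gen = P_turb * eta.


P_gen = 447.8 * 0.95 = 425.4100 MW


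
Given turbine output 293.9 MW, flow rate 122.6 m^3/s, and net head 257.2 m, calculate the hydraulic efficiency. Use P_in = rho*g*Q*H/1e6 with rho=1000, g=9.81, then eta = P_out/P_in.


P_in = 1000 * 9.81 * 122.6 * 257.2 / 1e6 = 309.3360 MW
eta = 293.9 / 309.3360 = 0.9501


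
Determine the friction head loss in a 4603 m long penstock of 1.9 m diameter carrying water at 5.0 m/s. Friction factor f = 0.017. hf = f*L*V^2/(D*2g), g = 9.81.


hf = 0.017 * 4603 * 5.0^2 / (1.9 * 2 * 9.81) = 52.4780 m


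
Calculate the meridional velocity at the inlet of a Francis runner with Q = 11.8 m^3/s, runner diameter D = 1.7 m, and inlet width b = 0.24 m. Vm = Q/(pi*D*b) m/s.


Vm = 11.8 / (pi * 1.7 * 0.24) = 9.2060 m/s


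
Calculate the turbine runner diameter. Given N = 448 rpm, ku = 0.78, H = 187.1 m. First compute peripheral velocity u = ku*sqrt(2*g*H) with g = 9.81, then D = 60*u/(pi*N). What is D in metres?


u = 0.78 * sqrt(2*9.81*187.1) = 47.2586 m/s
D = 60 * 47.2586 / (pi * 448) = 2.0147 m


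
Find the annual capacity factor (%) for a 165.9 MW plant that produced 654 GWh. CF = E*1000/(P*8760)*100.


CF = 654 * 1000 / (165.9 * 8760) * 100 = 45.0015 %


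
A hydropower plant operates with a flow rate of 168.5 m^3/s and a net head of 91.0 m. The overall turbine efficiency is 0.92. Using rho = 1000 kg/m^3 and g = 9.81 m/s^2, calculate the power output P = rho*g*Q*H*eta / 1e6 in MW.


P = 1000 * 9.81 * 168.5 * 91.0 * 0.92 / 1e6 = 138.3879 MW


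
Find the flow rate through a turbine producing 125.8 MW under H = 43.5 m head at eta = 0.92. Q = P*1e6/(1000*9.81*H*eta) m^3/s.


Q = 125.8 * 1e6 / (1000 * 9.81 * 43.5 * 0.92) = 320.4310 m^3/s


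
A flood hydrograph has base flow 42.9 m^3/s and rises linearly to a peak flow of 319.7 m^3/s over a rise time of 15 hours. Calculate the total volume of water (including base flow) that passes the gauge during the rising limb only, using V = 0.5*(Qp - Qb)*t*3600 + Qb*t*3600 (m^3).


V = 0.5*(319.7 - 42.9)*15*3600 + 42.9*15*3600 = 9.7902e+06 m^3


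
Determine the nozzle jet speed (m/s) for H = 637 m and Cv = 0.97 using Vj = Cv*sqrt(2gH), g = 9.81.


Vj = 0.97 * sqrt(2*9.81*637) = 108.4404 m/s


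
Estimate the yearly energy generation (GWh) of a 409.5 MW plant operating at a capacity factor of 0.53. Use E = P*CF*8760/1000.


E = 409.5 * 0.53 * 8760 / 1000 = 1901.2266 GWh


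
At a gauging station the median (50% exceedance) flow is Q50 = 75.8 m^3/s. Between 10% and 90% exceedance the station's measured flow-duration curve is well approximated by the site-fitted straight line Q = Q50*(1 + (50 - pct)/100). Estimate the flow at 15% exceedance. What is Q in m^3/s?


Q = 75.8 * (1 + (50 - 15)/100) = 102.3300 m^3/s


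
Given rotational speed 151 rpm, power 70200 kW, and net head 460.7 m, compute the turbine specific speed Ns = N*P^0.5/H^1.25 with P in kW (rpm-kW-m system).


Ns = 151 * 70200^0.5 / 460.7^1.25 = 18.7445


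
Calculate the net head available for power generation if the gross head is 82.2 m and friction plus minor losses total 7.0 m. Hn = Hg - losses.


Hn = 82.2 - 7.0 = 75.2000 m


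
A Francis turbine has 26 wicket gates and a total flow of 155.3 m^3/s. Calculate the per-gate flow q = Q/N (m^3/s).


q = 155.3 / 26 = 5.9731 m^3/s


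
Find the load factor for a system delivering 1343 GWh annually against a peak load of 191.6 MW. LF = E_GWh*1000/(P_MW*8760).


LF = 1343 * 1000 / (191.6 * 8760) = 0.8002


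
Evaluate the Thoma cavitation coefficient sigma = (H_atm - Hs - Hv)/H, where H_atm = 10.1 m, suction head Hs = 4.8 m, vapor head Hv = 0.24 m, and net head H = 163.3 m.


sigma = (10.1 - 4.8 - 0.24) / 163.3 = 0.0310


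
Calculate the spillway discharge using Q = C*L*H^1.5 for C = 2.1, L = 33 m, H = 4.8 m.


Q = 2.1 * 33 * 4.8^1.5 = 728.7777 m^3/s


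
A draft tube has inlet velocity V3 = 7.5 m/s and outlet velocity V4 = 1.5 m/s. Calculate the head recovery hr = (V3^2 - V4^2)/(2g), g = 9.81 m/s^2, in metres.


hr = (7.5^2 - 1.5^2) / (2*9.81) = 2.7523 m


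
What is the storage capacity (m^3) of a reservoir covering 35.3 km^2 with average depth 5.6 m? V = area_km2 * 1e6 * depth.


V = 35.3 * 1e6 * 5.6 = 1.9768e+08 m^3


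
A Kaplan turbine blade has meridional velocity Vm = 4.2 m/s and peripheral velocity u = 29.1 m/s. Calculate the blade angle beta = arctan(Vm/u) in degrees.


beta = arctan(4.2 / 29.1) = 8.2128 degrees


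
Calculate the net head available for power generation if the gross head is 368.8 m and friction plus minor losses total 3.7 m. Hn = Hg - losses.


Hn = 368.8 - 3.7 = 365.1000 m


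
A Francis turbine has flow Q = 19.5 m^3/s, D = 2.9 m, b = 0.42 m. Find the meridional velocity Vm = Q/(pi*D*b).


Vm = 19.5 / (pi * 2.9 * 0.42) = 5.0961 m/s


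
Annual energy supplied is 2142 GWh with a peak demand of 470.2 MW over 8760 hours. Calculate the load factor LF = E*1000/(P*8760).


LF = 2142 * 1000 / (470.2 * 8760) = 0.5200


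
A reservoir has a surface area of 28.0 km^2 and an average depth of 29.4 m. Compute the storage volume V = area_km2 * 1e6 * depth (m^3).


V = 28.0 * 1e6 * 29.4 = 8.2320e+08 m^3


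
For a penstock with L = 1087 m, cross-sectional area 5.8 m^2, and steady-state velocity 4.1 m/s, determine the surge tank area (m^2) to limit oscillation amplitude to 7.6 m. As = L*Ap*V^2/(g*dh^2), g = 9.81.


As = 1087 * 5.8 * 4.1^2 / (9.81 * 7.6^2) = 187.0377 m^2


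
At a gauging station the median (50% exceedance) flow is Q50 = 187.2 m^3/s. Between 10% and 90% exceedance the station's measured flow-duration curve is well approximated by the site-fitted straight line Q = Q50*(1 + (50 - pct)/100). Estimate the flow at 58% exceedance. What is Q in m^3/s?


Q = 187.2 * (1 + (50 - 58)/100) = 172.2240 m^3/s


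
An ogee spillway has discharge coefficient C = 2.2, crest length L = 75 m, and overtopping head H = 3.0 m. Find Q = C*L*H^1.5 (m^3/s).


Q = 2.2 * 75 * 3.0^1.5 = 857.3651 m^3/s


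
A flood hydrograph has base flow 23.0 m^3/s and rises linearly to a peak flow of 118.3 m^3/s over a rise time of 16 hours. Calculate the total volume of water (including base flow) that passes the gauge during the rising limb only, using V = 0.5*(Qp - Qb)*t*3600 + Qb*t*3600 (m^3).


V = 0.5*(118.3 - 23.0)*16*3600 + 23.0*16*3600 = 4.0694e+06 m^3


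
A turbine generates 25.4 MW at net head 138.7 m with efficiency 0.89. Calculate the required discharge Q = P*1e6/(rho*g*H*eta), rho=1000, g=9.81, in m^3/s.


Q = 25.4 * 1e6 / (1000 * 9.81 * 138.7 * 0.89) = 20.9748 m^3/s


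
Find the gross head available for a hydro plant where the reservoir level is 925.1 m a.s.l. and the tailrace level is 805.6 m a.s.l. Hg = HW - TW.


Hg = 925.1 - 805.6 = 119.5000 m


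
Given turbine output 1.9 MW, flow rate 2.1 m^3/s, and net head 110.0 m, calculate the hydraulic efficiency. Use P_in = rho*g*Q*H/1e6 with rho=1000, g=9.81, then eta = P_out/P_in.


P_in = 1000 * 9.81 * 2.1 * 110.0 / 1e6 = 2.2661 MW
eta = 1.9 / 2.2661 = 0.8384


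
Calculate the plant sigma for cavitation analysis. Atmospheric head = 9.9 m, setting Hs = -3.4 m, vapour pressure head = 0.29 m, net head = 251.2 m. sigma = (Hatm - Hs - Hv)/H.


sigma = (9.9 - (-3.4) - 0.29) / 251.2 = 0.0518


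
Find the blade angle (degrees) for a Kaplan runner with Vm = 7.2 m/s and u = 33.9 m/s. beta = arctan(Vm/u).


beta = arctan(7.2 / 33.9) = 11.9908 degrees


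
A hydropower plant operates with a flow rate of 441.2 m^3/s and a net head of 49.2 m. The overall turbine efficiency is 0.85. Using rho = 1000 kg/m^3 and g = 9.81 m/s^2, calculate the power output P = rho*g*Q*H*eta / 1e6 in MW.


P = 1000 * 9.81 * 441.2 * 49.2 * 0.85 / 1e6 = 181.0042 MW


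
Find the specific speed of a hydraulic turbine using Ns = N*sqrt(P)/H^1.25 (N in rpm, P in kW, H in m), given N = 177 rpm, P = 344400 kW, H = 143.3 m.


Ns = 177 * 344400^0.5 / 143.3^1.25 = 209.5063


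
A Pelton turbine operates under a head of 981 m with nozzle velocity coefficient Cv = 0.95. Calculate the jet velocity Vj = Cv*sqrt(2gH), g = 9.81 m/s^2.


Vj = 0.95 * sqrt(2*9.81*981) = 131.7976 m/s


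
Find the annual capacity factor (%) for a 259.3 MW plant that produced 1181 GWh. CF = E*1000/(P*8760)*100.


CF = 1181 * 1000 / (259.3 * 8760) * 100 = 51.9928 %


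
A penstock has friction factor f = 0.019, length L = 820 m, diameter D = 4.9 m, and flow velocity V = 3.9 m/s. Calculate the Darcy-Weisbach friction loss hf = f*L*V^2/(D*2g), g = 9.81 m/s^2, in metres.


hf = 0.019 * 820 * 3.9^2 / (4.9 * 2 * 9.81) = 2.4649 m


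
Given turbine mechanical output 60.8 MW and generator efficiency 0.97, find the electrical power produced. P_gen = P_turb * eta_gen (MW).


P_gen = 60.8 * 0.97 = 58.9760 MW


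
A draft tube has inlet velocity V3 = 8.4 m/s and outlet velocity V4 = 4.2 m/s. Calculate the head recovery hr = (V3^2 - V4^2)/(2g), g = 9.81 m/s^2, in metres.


hr = (8.4^2 - 4.2^2) / (2*9.81) = 2.6972 m


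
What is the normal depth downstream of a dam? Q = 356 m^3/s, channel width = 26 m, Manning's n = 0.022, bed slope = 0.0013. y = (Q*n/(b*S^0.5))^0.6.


y = (356 * 0.022 / (26 * 0.0013^0.5))^0.6 = 3.5740 m


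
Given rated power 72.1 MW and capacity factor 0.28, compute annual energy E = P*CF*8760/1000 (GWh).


E = 72.1 * 0.28 * 8760 / 1000 = 176.8469 GWh


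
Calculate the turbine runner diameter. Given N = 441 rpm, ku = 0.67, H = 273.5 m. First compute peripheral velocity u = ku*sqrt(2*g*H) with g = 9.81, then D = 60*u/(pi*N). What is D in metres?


u = 0.67 * sqrt(2*9.81*273.5) = 49.0798 m/s
D = 60 * 49.0798 / (pi * 441) = 2.1255 m


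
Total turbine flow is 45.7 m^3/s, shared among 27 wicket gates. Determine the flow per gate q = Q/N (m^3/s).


q = 45.7 / 27 = 1.6926 m^3/s


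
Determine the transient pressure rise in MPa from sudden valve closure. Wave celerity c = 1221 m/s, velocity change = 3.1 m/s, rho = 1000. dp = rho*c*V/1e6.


dp = 1000 * 1221 * 3.1 / 1e6 = 3.7851 MPa


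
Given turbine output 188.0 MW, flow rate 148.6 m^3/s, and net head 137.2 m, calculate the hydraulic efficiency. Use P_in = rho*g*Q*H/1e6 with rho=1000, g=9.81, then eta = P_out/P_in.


P_in = 1000 * 9.81 * 148.6 * 137.2 / 1e6 = 200.0055 MW
eta = 188.0 / 200.0055 = 0.9400


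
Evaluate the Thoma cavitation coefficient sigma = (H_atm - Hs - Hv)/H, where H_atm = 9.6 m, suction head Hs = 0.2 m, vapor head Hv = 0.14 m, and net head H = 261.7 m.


sigma = (9.6 - 0.2 - 0.14) / 261.7 = 0.0354


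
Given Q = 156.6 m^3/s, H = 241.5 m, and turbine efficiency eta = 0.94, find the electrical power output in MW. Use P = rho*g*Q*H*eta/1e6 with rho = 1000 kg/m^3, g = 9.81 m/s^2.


P = 1000 * 9.81 * 156.6 * 241.5 * 0.94 / 1e6 = 348.7432 MW


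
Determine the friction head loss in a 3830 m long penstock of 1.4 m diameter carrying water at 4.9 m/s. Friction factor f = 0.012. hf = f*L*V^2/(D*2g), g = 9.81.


hf = 0.012 * 3830 * 4.9^2 / (1.4 * 2 * 9.81) = 40.1740 m


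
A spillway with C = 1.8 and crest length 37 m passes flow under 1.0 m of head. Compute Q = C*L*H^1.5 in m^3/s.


Q = 1.8 * 37 * 1.0^1.5 = 66.6000 m^3/s


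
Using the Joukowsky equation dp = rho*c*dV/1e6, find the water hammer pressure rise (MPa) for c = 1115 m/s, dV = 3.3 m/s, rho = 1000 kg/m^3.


dp = 1000 * 1115 * 3.3 / 1e6 = 3.6795 MPa


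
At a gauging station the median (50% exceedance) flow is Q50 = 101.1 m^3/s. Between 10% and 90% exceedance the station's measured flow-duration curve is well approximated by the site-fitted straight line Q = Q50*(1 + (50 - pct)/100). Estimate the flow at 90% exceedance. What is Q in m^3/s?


Q = 101.1 * (1 + (50 - 90)/100) = 60.6600 m^3/s


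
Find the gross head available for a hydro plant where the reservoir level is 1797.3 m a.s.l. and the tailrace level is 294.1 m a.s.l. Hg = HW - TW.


Hg = 1797.3 - 294.1 = 1503.2000 m


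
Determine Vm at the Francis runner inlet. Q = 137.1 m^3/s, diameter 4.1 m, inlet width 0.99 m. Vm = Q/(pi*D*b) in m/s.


Vm = 137.1 / (pi * 4.1 * 0.99) = 10.7515 m/s


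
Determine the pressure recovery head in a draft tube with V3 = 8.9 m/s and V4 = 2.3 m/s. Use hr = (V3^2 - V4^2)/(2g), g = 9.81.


hr = (8.9^2 - 2.3^2) / (2*9.81) = 3.7676 m


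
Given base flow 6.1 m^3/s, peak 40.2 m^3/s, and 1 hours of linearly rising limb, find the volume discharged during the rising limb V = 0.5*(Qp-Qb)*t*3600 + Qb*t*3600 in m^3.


V = 0.5*(40.2 - 6.1)*1*3600 + 6.1*1*3600 = 83340.0000 m^3


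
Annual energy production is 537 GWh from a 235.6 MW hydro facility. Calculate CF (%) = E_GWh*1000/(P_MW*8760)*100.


CF = 537 * 1000 / (235.6 * 8760) * 100 = 26.0193 %


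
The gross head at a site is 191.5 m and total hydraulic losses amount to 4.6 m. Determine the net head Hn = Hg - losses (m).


Hn = 191.5 - 4.6 = 186.9000 m


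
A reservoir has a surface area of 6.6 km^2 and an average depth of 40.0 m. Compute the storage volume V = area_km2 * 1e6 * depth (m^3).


V = 6.6 * 1e6 * 40.0 = 2.6400e+08 m^3


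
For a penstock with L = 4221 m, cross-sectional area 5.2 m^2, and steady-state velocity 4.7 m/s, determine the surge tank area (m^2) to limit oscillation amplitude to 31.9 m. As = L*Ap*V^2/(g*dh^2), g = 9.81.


As = 4221 * 5.2 * 4.7^2 / (9.81 * 31.9^2) = 48.5695 m^2


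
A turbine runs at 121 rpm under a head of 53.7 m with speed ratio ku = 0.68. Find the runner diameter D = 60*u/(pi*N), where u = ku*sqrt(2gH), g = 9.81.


u = 0.68 * sqrt(2*9.81*53.7) = 22.0722 m/s
D = 60 * 22.0722 / (pi * 121) = 3.4839 m


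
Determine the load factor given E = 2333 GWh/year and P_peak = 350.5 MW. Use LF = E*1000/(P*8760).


LF = 2333 * 1000 / (350.5 * 8760) = 0.7598


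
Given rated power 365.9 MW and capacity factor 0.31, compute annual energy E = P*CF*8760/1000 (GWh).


E = 365.9 * 0.31 * 8760 / 1000 = 993.6380 GWh


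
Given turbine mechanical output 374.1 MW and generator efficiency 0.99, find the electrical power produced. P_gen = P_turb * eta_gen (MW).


P_gen = 374.1 * 0.99 = 370.3590 MW


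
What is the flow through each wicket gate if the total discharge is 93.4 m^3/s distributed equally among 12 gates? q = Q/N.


q = 93.4 / 12 = 7.7833 m^3/s


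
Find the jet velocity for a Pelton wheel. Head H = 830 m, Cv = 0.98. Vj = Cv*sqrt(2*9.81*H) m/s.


Vj = 0.98 * sqrt(2*9.81*830) = 125.0589 m/s


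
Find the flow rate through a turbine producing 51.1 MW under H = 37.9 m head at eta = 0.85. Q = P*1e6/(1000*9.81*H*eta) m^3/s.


Q = 51.1 * 1e6 / (1000 * 9.81 * 37.9 * 0.85) = 161.6939 m^3/s


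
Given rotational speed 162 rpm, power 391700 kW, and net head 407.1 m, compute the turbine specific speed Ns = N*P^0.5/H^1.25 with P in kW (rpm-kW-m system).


Ns = 162 * 391700^0.5 / 407.1^1.25 = 55.4454


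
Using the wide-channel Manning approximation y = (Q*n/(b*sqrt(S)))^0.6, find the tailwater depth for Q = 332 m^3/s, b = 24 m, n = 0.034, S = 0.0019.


y = (332 * 0.034 / (24 * 0.0019^0.5))^0.6 = 4.1669 m


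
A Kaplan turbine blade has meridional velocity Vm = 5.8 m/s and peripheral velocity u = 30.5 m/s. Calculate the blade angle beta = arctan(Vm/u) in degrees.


beta = arctan(5.8 / 30.5) = 10.7670 degrees


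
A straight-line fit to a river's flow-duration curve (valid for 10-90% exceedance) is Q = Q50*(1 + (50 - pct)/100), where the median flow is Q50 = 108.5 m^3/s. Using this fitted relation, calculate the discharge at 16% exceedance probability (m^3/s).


Q = 108.5 * (1 + (50 - 16)/100) = 145.3900 m^3/s


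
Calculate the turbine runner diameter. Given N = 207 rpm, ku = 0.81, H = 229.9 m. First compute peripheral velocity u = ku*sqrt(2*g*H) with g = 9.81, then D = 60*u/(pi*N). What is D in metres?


u = 0.81 * sqrt(2*9.81*229.9) = 54.4006 m/s
D = 60 * 54.4006 / (pi * 207) = 5.0192 m


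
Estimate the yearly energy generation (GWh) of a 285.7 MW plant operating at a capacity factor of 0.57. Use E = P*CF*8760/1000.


E = 285.7 * 0.57 * 8760 / 1000 = 1426.5572 GWh


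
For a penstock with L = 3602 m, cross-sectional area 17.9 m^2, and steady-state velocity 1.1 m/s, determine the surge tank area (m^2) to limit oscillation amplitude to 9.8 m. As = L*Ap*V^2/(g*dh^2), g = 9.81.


As = 3602 * 17.9 * 1.1^2 / (9.81 * 9.8^2) = 82.8058 m^2


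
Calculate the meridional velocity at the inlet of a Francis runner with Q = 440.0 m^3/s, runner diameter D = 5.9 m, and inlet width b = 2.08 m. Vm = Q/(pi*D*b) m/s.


Vm = 440.0 / (pi * 5.9 * 2.08) = 11.4127 m/s


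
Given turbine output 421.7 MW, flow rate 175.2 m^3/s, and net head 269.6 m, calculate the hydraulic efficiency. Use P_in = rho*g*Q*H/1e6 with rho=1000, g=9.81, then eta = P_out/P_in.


P_in = 1000 * 9.81 * 175.2 * 269.6 / 1e6 = 463.3648 MW
eta = 421.7 / 463.3648 = 0.9101


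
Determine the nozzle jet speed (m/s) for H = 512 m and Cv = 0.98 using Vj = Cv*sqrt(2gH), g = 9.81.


Vj = 0.98 * sqrt(2*9.81*512) = 98.2224 m/s


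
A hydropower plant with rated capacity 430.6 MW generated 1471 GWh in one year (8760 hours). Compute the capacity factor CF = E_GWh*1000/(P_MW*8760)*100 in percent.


CF = 1471 * 1000 / (430.6 * 8760) * 100 = 38.9973 %


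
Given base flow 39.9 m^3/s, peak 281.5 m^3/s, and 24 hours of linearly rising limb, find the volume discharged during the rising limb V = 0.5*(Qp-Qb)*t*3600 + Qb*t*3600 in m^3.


V = 0.5*(281.5 - 39.9)*24*3600 + 39.9*24*3600 = 1.3884e+07 m^3


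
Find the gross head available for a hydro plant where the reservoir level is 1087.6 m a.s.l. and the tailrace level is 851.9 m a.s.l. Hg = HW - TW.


Hg = 1087.6 - 851.9 = 235.7000 m


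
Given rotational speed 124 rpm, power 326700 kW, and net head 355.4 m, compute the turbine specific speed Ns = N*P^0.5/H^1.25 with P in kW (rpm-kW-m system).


Ns = 124 * 326700^0.5 / 355.4^1.25 = 45.9303


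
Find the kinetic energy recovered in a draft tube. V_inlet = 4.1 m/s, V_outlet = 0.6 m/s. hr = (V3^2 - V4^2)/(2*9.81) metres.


hr = (4.1^2 - 0.6^2) / (2*9.81) = 0.8384 m


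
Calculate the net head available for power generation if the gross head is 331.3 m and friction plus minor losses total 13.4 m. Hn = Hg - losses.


Hn = 331.3 - 13.4 = 317.9000 m


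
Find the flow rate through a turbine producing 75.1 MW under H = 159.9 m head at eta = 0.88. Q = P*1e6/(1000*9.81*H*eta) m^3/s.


Q = 75.1 * 1e6 / (1000 * 9.81 * 159.9 * 0.88) = 54.4051 m^3/s


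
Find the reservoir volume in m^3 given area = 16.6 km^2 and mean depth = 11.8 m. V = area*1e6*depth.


V = 16.6 * 1e6 * 11.8 = 1.9588e+08 m^3


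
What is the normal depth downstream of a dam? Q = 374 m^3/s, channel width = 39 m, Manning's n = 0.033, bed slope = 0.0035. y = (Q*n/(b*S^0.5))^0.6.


y = (374 * 0.033 / (39 * 0.0035^0.5))^0.6 = 2.7351 m


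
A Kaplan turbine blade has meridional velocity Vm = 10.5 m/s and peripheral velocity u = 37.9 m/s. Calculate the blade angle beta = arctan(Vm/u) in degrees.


beta = arctan(10.5 / 37.9) = 15.4851 degrees


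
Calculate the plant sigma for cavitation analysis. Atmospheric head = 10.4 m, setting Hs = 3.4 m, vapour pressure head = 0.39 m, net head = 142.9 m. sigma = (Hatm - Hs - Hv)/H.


sigma = (10.4 - 3.4 - 0.39) / 142.9 = 0.0463
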